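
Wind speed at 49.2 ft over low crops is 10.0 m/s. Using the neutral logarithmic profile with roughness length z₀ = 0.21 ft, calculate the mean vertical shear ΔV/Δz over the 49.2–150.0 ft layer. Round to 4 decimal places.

Log law: V₂ = V₁ · ln(z₂/z₀)/ln(z₁/z₀) = 10.0 × 6.5713/5.4565 = 12.0429 m/s
ΔV/Δz = (12.0429 − 10.0)/(150.0 − 49.2) = 2.0429/100.8000 = 0.02027 m/s/ft

0.0203 m/s/ft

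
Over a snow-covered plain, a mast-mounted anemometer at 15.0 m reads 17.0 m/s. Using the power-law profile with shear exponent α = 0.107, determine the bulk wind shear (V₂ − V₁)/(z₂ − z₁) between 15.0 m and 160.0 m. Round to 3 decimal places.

Power law: V₂ = V₁ · (z₂/z₁)^α = 17.0 × (10.6667)^0.107 = 21.9002 m/s
ΔV/Δz = (21.9002 − 17.0)/(160.0 − 15.0) = 4.9002/145.0000 = 0.03379 m/s/m

0.034 m/s/m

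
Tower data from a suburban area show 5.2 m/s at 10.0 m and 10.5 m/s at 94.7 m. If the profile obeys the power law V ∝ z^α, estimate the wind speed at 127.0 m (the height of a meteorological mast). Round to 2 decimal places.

11.51 m/s

First find α: α = ln(V₂/V₁)/ln(z₂/z₁) = ln(10.5/5.2)/ln(94.7/10.0) = 0.70272/2.24813 = 0.3126
Extrapolate from 94.7 m to 127.0 m: V₃ = 10.5 × (127.0/94.7)^0.3126 = 10.5 × 1.0961 = 11.5088 m/s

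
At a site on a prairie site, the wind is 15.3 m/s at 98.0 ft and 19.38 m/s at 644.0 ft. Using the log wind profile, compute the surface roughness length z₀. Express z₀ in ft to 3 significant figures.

Log law: V(z) ∝ ln(z/z₀). With r = V₁/V₂ = 15.3/19.38 = 0.78947,
r · ln(z₂/z₀) = ln(z₁/z₀) ⇒ ln z₀ = (ln z₁ − r·ln z₂)/(1 − r)
ln z₀ = (4.58497 − 0.78947×6.46770) / 0.21053 = -2.4753
z₀ = exp(-2.4753) = 0.08414 ft

z₀ ≈ 0.0841 ft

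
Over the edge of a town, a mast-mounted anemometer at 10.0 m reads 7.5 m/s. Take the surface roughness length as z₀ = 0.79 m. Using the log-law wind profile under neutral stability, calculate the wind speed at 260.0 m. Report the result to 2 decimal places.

17.13 m/s

Log law: V(z) ∝ ln(z/z₀), so V₂/V₁ = ln(z₂/z₀) / ln(z₁/z₀).
ln(260.0/0.79) = 5.7964, ln(10.0/0.79) = 2.5383
V₂ = 7.5 × 5.7964/2.5383 = 7.5 × 2.2836 = 17.1268 m/s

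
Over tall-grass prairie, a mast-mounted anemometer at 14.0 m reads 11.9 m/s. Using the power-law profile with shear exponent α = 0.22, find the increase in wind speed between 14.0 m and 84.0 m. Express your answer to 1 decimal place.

5.7 m/s

Power law: V₂ = V₁ · (z₂/z₁)^α = 11.9 × (6.0000)^0.22 = 17.6498 m/s
ΔV = 17.6498 − 11.9 = 5.7498 m/s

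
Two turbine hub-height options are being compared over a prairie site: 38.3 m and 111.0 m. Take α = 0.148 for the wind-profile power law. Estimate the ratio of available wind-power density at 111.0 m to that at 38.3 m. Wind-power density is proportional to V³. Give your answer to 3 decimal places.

1.604

Speed ratio: V_B/V_A = (z_B/z_A)^α = (111.0/38.3)^0.148 = (2.8982)^0.148 = 1.17056
Power-density ratio: P_B/P_A = (V_B/V_A)³ = (1.17056)³ = 1.60392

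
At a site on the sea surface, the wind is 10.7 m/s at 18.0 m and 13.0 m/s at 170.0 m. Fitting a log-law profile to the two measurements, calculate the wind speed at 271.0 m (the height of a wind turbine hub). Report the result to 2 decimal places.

Log law: V ∝ ln(z/z₀). From the pair, with r = V₁/V₂ = 0.82308,
ln z₀ = (ln z₁ − r·ln z₂)/(1 − r) = (2.8904 − 0.82308×5.1358)/0.17692 = -7.5557 → z₀ = 0.0005231 m
V₃ = V₁ · ln(z₃/z₀)/ln(z₁/z₀) = 10.7 × 13.1579/10.4461 = 13.4777 m/s

13.48 m/s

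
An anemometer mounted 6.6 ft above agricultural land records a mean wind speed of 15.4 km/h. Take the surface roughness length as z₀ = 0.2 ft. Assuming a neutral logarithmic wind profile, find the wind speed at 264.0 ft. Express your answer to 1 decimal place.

31.6 km/h

Log law: V(z) ∝ ln(z/z₀), so V₂/V₁ = ln(z₂/z₀) / ln(z₁/z₀).
ln(264.0/0.2) = 7.1854, ln(6.6/0.2) = 3.4965
V₂ = 15.4 × 7.1854/3.4965 = 15.4 × 2.0550 = 31.6473 km/h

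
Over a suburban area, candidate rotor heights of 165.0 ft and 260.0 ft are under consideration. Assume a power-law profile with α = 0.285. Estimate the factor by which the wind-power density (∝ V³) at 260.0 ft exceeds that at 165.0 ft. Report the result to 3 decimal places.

1.475

Speed ratio: V_B/V_A = (z_B/z_A)^α = (260.0/165.0)^0.285 = (1.5758)^0.285 = 1.13837
Power-density ratio: P_B/P_A = (V_B/V_A)³ = (1.13837)³ = 1.47521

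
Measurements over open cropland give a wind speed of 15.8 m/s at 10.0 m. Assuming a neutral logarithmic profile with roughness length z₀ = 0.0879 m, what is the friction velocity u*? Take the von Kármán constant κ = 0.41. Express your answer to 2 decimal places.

u* ≈ 1.37 m/s

Log law: V(z) = (u*/κ) · ln(z/z₀) ⇒ u* = κ · V / ln(z/z₀)
u* = 0.41 × 15.8 / ln(10.0/0.0879) = 0.41 × 15.8 / 4.7341
   = 6.4780 / 4.7341 = 1.3684 m/s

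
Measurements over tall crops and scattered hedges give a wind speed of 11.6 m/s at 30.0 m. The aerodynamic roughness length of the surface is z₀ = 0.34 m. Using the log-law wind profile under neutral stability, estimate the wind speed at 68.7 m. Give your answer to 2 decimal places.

Log law: V(z) ∝ ln(z/z₀), so V₂/V₁ = ln(z₂/z₀) / ln(z₁/z₀).
ln(68.7/0.34) = 5.3086, ln(30.0/0.34) = 4.4800
V₂ = 11.6 × 5.3086/4.4800 = 11.6 × 1.1849 = 13.7454 m/s

13.75 m/s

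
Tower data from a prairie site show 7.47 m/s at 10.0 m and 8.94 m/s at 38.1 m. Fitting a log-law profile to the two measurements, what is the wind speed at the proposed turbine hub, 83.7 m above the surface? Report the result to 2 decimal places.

Log law: V ∝ ln(z/z₀). From the pair, with r = V₁/V₂ = 0.83557,
ln z₀ = (ln z₁ − r·ln z₂)/(1 − r) = (2.3026 − 0.83557×3.6402)/0.16443 = -4.4948 → z₀ = 0.01117 m
V₃ = V₁ · ln(z₃/z₀)/ln(z₁/z₀) = 7.47 × 8.9220/6.7973 = 9.8049 m/s

9.80 m/s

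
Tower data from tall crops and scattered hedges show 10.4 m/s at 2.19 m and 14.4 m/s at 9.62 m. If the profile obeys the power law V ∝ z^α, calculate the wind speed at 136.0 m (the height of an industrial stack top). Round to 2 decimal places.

25.78 m/s

First find α: α = ln(V₂/V₁)/ln(z₂/z₁) = ln(14.4/10.4)/ln(9.62/2.19) = 0.32542/1.47994 = 0.2199
Extrapolate from 9.62 m to 136.0 m: V₃ = 14.4 × (136.0/9.62)^0.2199 = 14.4 × 1.7904 = 25.7819 m/s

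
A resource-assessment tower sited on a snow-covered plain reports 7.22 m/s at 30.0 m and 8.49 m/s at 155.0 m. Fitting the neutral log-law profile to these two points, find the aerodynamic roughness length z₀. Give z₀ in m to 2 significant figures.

Log law: V(z) ∝ ln(z/z₀). With r = V₁/V₂ = 7.22/8.49 = 0.85041,
r · ln(z₂/z₀) = ln(z₁/z₀) ⇒ ln z₀ = (ln z₁ − r·ln z₂)/(1 − r)
ln z₀ = (3.40120 − 0.85041×5.04343) / 0.14959 = -5.9349
z₀ = exp(-5.9349) = 0.002645 m

z₀ ≈ 0.0026 m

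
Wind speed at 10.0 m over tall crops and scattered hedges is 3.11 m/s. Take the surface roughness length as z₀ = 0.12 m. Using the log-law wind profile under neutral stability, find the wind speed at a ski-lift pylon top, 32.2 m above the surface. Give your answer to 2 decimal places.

Log law: V(z) ∝ ln(z/z₀), so V₂/V₁ = ln(z₂/z₀) / ln(z₁/z₀).
ln(32.2/0.12) = 5.5922, ln(10.0/0.12) = 4.4228
V₂ = 3.11 × 5.5922/4.4228 = 3.11 × 1.2644 = 3.9323 m/s

3.93 m/s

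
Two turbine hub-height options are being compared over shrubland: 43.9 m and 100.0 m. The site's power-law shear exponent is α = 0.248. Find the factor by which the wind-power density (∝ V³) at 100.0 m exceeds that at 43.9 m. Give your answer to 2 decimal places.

1.85

Speed ratio: V_B/V_A = (z_B/z_A)^α = (100.0/43.9)^0.248 = (2.2779)^0.248 = 1.22650
Power-density ratio: P_B/P_A = (V_B/V_A)³ = (1.22650)³ = 1.84504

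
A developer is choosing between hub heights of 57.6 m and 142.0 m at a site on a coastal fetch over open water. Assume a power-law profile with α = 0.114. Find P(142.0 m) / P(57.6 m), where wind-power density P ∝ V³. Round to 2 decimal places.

Speed ratio: V_B/V_A = (z_B/z_A)^α = (142.0/57.6)^0.114 = (2.4653)^0.114 = 1.10834
Power-density ratio: P_B/P_A = (V_B/V_A)³ = (1.10834)³ = 1.36150

1.36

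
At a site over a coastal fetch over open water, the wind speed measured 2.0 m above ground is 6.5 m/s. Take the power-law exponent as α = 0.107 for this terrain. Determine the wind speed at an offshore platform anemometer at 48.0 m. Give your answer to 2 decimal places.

9.13 m/s

Power-law profile: V₂ = V₁ · (z₂/z₁)^α
V₂ = 6.5 × (48.0/2.0)^0.107 = 6.5 × (24.0000)^0.107
    = 6.5 × 1.4050 = 9.1326 m/s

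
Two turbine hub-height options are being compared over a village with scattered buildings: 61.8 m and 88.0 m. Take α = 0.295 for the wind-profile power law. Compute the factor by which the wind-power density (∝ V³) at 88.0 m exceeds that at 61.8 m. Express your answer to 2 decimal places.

Speed ratio: V_B/V_A = (z_B/z_A)^α = (88.0/61.8)^0.295 = (1.4239)^0.295 = 1.10989
Power-density ratio: P_B/P_A = (V_B/V_A)³ = (1.10989)³ = 1.36723

1.37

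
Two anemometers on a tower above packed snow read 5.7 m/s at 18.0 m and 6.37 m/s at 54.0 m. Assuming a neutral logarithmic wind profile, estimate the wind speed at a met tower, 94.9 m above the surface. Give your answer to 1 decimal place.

Log law: V ∝ ln(z/z₀). From the pair, with r = V₁/V₂ = 0.89482,
ln z₀ = (ln z₁ − r·ln z₂)/(1 − r) = (2.8904 − 0.89482×3.9890)/0.10518 = -6.4560 → z₀ = 0.001571 m
V₃ = V₁ · ln(z₃/z₀)/ln(z₁/z₀) = 5.7 × 11.0089/9.3464 = 6.7139 m/s

6.7 m/s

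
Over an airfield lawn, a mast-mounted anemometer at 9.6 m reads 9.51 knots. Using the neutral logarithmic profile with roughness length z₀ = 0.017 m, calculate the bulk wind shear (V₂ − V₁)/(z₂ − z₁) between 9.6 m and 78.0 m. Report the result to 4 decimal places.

Log law: V₂ = V₁ · ln(z₂/z₀)/ln(z₁/z₀) = 9.51 × 8.4313/6.3363 = 12.6543 knots
ΔV/Δz = (12.6543 − 9.51)/(78.0 − 9.6) = 3.1443/68.4000 = 0.04597 knots/m

0.0460 knots/m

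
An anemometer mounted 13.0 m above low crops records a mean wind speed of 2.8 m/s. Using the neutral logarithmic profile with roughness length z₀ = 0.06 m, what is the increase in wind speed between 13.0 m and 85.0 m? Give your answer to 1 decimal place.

1.0 m/s

Log law: V₂ = V₁ · ln(z₂/z₀)/ln(z₁/z₀) = 2.8 × 7.2561/5.3784 = 3.7775 m/s
ΔV = 3.7775 − 2.8 = 0.9775 m/s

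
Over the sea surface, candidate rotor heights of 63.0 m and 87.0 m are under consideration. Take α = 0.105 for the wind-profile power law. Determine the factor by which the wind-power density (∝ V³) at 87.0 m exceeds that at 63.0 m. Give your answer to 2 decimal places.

Speed ratio: V_B/V_A = (z_B/z_A)^α = (87.0/63.0)^0.105 = (1.3810)^0.105 = 1.03447
Power-density ratio: P_B/P_A = (V_B/V_A)³ = (1.03447)³ = 1.10702

1.11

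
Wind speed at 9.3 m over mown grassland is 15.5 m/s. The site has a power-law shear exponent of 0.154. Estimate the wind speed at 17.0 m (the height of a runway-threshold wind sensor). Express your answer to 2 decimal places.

Power-law profile: V₂ = V₁ · (z₂/z₁)^α
V₂ = 15.5 × (17.0/9.3)^0.154 = 15.5 × (1.8280)^0.154
    = 15.5 × 1.0973 = 17.0088 m/s

17.01 m/s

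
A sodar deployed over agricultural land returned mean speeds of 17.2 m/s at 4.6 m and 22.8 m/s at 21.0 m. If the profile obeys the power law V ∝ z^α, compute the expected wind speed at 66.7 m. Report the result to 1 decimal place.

28.3 m/s

First find α: α = ln(V₂/V₁)/ln(z₂/z₁) = ln(22.8/17.2)/ln(21.0/4.6) = 0.28185/1.51847 = 0.1856
Extrapolate from 21.0 m to 66.7 m: V₃ = 22.8 × (66.7/21.0)^0.1856 = 22.8 × 1.2393 = 28.2551 m/s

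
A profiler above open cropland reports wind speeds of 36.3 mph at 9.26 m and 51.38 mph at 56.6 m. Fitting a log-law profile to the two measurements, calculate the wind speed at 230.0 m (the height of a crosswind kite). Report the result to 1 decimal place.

Log law: V ∝ ln(z/z₀). From the pair, with r = V₁/V₂ = 0.70650,
ln z₀ = (ln z₁ − r·ln z₂)/(1 − r) = (2.2257 − 0.70650×4.0360)/0.29350 = -2.1320 → z₀ = 0.1186 m
V₃ = V₁ · ln(z₃/z₀)/ln(z₁/z₀) = 36.3 × 7.5701/4.3577 = 63.0594 mph

63.1 mph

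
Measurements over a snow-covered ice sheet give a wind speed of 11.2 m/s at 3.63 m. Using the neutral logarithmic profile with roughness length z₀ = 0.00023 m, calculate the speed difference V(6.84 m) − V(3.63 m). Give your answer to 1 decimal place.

0.7 m/s

Log law: V₂ = V₁ · ln(z₂/z₀)/ln(z₁/z₀) = 11.2 × 10.3002/9.6667 = 11.9341 m/s
ΔV = 11.9341 − 11.2 = 0.7341 m/s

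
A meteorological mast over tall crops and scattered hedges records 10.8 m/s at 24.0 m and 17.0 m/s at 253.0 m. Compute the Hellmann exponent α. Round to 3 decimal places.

α ≈ 0.193

Power law: V₂/V₁ = (z₂/z₁)^α ⇒ α = ln(V₂/V₁) / ln(z₂/z₁)
α = ln(17.0/10.8) / ln(253.0/24.0) = ln(1.5741) / ln(10.5417)
  = 0.45367 / 2.35534 = 0.19261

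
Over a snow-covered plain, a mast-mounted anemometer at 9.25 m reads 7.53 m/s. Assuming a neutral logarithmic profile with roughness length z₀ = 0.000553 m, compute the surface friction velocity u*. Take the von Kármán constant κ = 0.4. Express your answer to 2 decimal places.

u* ≈ 0.31 m/s

Log law: V(z) = (u*/κ) · ln(z/z₀) ⇒ u* = κ · V / ln(z/z₀)
u* = 0.4 × 7.53 / ln(9.25/0.000553) = 0.4 × 7.53 / 9.7248
   = 3.0120 / 9.7248 = 0.3097 m/s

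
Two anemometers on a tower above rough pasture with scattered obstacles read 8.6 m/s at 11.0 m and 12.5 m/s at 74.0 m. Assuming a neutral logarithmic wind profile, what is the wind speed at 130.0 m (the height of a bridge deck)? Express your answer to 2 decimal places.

13.65 m/s

Log law: V ∝ ln(z/z₀). From the pair, with r = V₁/V₂ = 0.68800,
ln z₀ = (ln z₁ − r·ln z₂)/(1 − r) = (2.3979 − 0.68800×4.3041)/0.31200 = -1.8055 → z₀ = 0.1644 m
V₃ = V₁ · ln(z₃/z₀)/ln(z₁/z₀) = 8.6 × 6.6730/4.2033 = 13.6529 m/s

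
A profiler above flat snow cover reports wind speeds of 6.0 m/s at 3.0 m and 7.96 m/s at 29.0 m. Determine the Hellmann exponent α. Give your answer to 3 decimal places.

Power law: V₂/V₁ = (z₂/z₁)^α ⇒ α = ln(V₂/V₁) / ln(z₂/z₁)
α = ln(7.96/6.0) / ln(29.0/3.0) = ln(1.3267) / ln(9.6667)
  = 0.28267 / 2.26868 = 0.12460

α ≈ 0.125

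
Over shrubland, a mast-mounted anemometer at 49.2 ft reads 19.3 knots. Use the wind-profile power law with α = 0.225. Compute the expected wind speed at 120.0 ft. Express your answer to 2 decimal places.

Power-law profile: V₂ = V₁ · (z₂/z₁)^α
V₂ = 19.3 × (120.0/49.2)^0.225 = 19.3 × (2.4390)^0.225
    = 19.3 × 1.2221 = 23.5874 knots

23.59 knots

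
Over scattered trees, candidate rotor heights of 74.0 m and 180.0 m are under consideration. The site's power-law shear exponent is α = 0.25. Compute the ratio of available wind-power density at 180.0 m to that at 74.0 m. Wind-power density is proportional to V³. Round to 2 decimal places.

Speed ratio: V_B/V_A = (z_B/z_A)^α = (180.0/74.0)^0.25 = (2.4324)^0.25 = 1.24885
Power-density ratio: P_B/P_A = (V_B/V_A)³ = (1.24885)³ = 1.94774

1.95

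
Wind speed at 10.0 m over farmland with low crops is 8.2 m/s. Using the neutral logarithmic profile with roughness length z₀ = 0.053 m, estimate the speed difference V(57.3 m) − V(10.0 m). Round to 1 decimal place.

Log law: V₂ = V₁ · ln(z₂/z₀)/ln(z₁/z₀) = 8.2 × 6.9858/5.2400 = 10.9318 m/s
ΔV = 10.9318 − 8.2 = 2.7318 m/s

2.7 m/s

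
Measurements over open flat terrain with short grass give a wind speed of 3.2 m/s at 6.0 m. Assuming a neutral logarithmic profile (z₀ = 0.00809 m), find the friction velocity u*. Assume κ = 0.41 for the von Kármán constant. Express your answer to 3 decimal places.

Log law: V(z) = (u*/κ) · ln(z/z₀) ⇒ u* = κ · V / ln(z/z₀)
u* = 0.41 × 3.2 / ln(6.0/0.00809) = 0.41 × 3.2 / 6.6089
   = 1.3120 / 6.6089 = 0.1985 m/s

u* ≈ 0.199 m/s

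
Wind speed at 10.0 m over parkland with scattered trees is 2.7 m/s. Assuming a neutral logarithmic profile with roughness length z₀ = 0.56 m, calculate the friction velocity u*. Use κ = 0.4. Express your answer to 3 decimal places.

Log law: V(z) = (u*/κ) · ln(z/z₀) ⇒ u* = κ · V / ln(z/z₀)
u* = 0.4 × 2.7 / ln(10.0/0.56) = 0.4 × 2.7 / 2.8824
   = 1.0800 / 2.8824 = 0.3747 m/s

u* ≈ 0.375 m/s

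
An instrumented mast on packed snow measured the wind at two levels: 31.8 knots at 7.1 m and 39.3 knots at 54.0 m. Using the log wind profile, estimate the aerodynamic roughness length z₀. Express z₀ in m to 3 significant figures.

z₀ ≈ 0.00130 m

Log law: V(z) ∝ ln(z/z₀). With r = V₁/V₂ = 31.8/39.3 = 0.80916,
r · ln(z₂/z₀) = ln(z₁/z₀) ⇒ ln z₀ = (ln z₁ − r·ln z₂)/(1 − r)
ln z₀ = (1.96009 − 0.80916×3.98898) / 0.19084 = -6.6424
z₀ = exp(-6.6424) = 0.001304 m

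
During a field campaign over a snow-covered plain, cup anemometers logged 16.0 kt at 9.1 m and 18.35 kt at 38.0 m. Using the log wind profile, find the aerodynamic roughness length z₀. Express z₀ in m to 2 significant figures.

Log law: V(z) ∝ ln(z/z₀). With r = V₁/V₂ = 16.0/18.35 = 0.87193,
r · ln(z₂/z₀) = ln(z₁/z₀) ⇒ ln z₀ = (ln z₁ − r·ln z₂)/(1 − r)
ln z₀ = (2.20827 − 0.87193×3.63759) / 0.12807 = -7.5232
z₀ = exp(-7.5232) = 0.0005404 m

z₀ ≈ 0.00054 m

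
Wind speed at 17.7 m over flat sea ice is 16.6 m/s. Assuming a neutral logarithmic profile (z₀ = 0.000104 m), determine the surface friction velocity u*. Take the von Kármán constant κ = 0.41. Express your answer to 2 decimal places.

u* ≈ 0.57 m/s

Log law: V(z) = (u*/κ) · ln(z/z₀) ⇒ u* = κ · V / ln(z/z₀)
u* = 0.41 × 16.6 / ln(17.7/0.000104) = 0.41 × 16.6 / 12.0447
   = 6.8060 / 12.0447 = 0.5651 m/s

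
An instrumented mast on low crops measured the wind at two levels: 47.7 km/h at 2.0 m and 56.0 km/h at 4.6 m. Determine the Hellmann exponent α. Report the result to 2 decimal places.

α ≈ 0.19

Power law: V₂/V₁ = (z₂/z₁)^α ⇒ α = ln(V₂/V₁) / ln(z₂/z₁)
α = ln(56.0/47.7) / ln(4.6/2.0) = ln(1.1740) / ln(2.3000)
  = 0.16042 / 0.83291 = 0.19260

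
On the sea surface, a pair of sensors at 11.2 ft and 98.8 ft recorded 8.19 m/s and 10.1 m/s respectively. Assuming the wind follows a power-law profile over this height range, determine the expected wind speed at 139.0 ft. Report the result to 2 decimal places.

First find α: α = ln(V₂/V₁)/ln(z₂/z₁) = ln(10.1/8.19)/ln(98.8/11.2) = 0.20962/2.17718 = 0.0963
Extrapolate from 98.8 ft to 139.0 ft: V₃ = 10.1 × (139.0/98.8)^0.0963 = 10.1 × 1.0334 = 10.4375 m/s

10.44 m/s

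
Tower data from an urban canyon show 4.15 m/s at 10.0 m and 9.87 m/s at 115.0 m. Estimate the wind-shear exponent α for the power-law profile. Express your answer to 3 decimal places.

α ≈ 0.355

Power law: V₂/V₁ = (z₂/z₁)^α ⇒ α = ln(V₂/V₁) / ln(z₂/z₁)
α = ln(9.87/4.15) / ln(115.0/10.0) = ln(2.3783) / ln(11.5000)
  = 0.86639 / 2.44235 = 0.35474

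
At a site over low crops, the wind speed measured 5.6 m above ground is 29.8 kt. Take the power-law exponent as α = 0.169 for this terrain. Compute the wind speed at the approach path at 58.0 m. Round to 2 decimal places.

Power-law profile: V₂ = V₁ · (z₂/z₁)^α
V₂ = 29.8 × (58.0/5.6)^0.169 = 29.8 × (10.3571)^0.169
    = 29.8 × 1.4845 = 44.2376 kt

44.24 kt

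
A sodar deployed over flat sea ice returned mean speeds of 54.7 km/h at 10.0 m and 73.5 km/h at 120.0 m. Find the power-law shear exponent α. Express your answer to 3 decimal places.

α ≈ 0.119

Power law: V₂/V₁ = (z₂/z₁)^α ⇒ α = ln(V₂/V₁) / ln(z₂/z₁)
α = ln(73.5/54.7) / ln(120.0/10.0) = ln(1.3437) / ln(12.0000)
  = 0.29542 / 2.48491 = 0.11889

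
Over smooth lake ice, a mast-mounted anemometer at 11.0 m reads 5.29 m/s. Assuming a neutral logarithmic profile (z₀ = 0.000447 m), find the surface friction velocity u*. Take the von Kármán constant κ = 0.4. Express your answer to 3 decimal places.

u* ≈ 0.209 m/s

Log law: V(z) = (u*/κ) · ln(z/z₀) ⇒ u* = κ · V / ln(z/z₀)
u* = 0.4 × 5.29 / ln(11.0/0.000447) = 0.4 × 5.29 / 10.1108
   = 2.1160 / 10.1108 = 0.2093 m/s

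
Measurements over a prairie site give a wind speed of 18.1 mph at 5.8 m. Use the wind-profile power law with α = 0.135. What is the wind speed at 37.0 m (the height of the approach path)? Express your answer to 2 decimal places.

23.24 mph

Power-law profile: V₂ = V₁ · (z₂/z₁)^α
V₂ = 18.1 × (37.0/5.8)^0.135 = 18.1 × (6.3793)^0.135
    = 18.1 × 1.2842 = 23.2447 mph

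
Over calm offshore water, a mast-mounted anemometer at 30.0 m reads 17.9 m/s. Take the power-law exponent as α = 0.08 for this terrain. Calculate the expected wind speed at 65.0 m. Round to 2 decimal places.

Power-law profile: V₂ = V₁ · (z₂/z₁)^α
V₂ = 17.9 × (65.0/30.0)^0.08 = 17.9 × (2.1667)^0.08
    = 17.9 × 1.0638 = 19.0422 m/s

19.04 m/s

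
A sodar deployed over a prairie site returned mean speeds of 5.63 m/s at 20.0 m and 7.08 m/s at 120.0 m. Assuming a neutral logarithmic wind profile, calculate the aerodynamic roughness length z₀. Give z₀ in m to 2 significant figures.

Log law: V(z) ∝ ln(z/z₀). With r = V₁/V₂ = 5.63/7.08 = 0.79520,
r · ln(z₂/z₀) = ln(z₁/z₀) ⇒ ln z₀ = (ln z₁ − r·ln z₂)/(1 − r)
ln z₀ = (2.99573 − 0.79520×4.78749) / 0.20480 = -3.9612
z₀ = exp(-3.9612) = 0.01904 m

z₀ ≈ 0.019 m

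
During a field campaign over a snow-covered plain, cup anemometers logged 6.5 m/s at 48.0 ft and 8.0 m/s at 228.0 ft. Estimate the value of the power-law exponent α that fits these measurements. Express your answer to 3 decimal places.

α ≈ 0.133

Power law: V₂/V₁ = (z₂/z₁)^α ⇒ α = ln(V₂/V₁) / ln(z₂/z₁)
α = ln(8.0/6.5) / ln(228.0/48.0) = ln(1.2308) / ln(4.7500)
  = 0.20764 / 1.55814 = 0.13326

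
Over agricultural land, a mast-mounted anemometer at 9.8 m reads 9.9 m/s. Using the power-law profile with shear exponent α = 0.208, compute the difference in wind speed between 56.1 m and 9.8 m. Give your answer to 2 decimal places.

4.33 m/s

Power law: V₂ = V₁ · (z₂/z₁)^α = 9.9 × (5.7245)^0.208 = 14.2313 m/s
ΔV = 14.2313 − 9.9 = 4.3313 m/s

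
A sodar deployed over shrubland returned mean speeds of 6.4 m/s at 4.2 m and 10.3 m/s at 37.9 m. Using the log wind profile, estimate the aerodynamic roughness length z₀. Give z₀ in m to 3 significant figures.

z₀ ≈ 0.114 m

Log law: V(z) ∝ ln(z/z₀). With r = V₁/V₂ = 6.4/10.3 = 0.62136,
r · ln(z₂/z₀) = ln(z₁/z₀) ⇒ ln z₀ = (ln z₁ − r·ln z₂)/(1 − r)
ln z₀ = (1.43508 − 0.62136×3.63495) / 0.37864 = -2.1750
z₀ = exp(-2.1750) = 0.1136 m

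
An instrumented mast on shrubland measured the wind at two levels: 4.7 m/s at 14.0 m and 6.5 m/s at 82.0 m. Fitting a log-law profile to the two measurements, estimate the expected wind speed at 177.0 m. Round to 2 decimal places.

7.28 m/s

Log law: V ∝ ln(z/z₀). From the pair, with r = V₁/V₂ = 0.72308,
ln z₀ = (ln z₁ − r·ln z₂)/(1 − r) = (2.6391 − 0.72308×4.4067)/0.27692 = -1.9765 → z₀ = 0.1386 m
V₃ = V₁ · ln(z₃/z₀)/ln(z₁/z₀) = 4.7 × 7.1527/4.6156 = 7.2835 m/s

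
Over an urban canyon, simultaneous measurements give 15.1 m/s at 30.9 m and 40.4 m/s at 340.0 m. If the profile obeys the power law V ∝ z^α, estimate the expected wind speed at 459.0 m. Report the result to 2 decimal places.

45.69 m/s

First find α: α = ln(V₂/V₁)/ln(z₂/z₁) = ln(40.4/15.1)/ln(340.0/30.9) = 0.98414/2.39819 = 0.4104
Extrapolate from 340.0 m to 459.0 m: V₃ = 40.4 × (459.0/340.0)^0.4104 = 40.4 × 1.1311 = 45.6947 m/s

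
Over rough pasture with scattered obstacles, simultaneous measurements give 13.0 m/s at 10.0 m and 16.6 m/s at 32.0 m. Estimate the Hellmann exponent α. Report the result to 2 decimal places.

α ≈ 0.21

Power law: V₂/V₁ = (z₂/z₁)^α ⇒ α = ln(V₂/V₁) / ln(z₂/z₁)
α = ln(16.6/13.0) / ln(32.0/10.0) = ln(1.2769) / ln(3.2000)
  = 0.24445 / 1.16315 = 0.21016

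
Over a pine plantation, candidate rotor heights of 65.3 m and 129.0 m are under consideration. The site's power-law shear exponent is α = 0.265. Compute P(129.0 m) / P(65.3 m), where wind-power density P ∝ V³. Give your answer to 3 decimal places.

Speed ratio: V_B/V_A = (z_B/z_A)^α = (129.0/65.3)^0.265 = (1.9755)^0.265 = 1.19772
Power-density ratio: P_B/P_A = (V_B/V_A)³ = (1.19772)³ = 1.71816

1.718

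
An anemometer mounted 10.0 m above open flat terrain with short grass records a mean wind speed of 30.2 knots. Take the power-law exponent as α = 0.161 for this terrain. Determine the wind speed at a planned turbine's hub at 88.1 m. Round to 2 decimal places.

42.87 knots

Power-law profile: V₂ = V₁ · (z₂/z₁)^α
V₂ = 30.2 × (88.1/10.0)^0.161 = 30.2 × (8.8100)^0.161
    = 30.2 × 1.4195 = 42.8695 knots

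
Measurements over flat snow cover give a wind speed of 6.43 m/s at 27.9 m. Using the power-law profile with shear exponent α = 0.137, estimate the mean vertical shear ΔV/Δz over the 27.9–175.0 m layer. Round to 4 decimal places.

0.0125 m/s/m

Power law: V₂ = V₁ · (z₂/z₁)^α = 6.43 × (6.2724)^0.137 = 8.2691 m/s
ΔV/Δz = (8.2691 − 6.43)/(175.0 − 27.9) = 1.8391/147.1000 = 0.01250 m/s/m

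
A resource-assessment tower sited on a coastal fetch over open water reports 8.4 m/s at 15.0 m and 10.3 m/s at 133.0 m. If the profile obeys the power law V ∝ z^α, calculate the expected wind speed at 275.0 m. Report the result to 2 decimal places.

First find α: α = ln(V₂/V₁)/ln(z₂/z₁) = ln(10.3/8.4)/ln(133.0/15.0) = 0.20391/2.18230 = 0.0934
Extrapolate from 133.0 m to 275.0 m: V₃ = 10.3 × (275.0/133.0)^0.0934 = 10.3 × 1.0702 = 11.0234 m/s

11.02 m/s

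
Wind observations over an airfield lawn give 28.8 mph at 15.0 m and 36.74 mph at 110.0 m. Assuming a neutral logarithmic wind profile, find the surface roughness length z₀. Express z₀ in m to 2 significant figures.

z₀ ≈ 0.011 m

Log law: V(z) ∝ ln(z/z₀). With r = V₁/V₂ = 28.8/36.74 = 0.78389,
r · ln(z₂/z₀) = ln(z₁/z₀) ⇒ ln z₀ = (ln z₁ − r·ln z₂)/(1 − r)
ln z₀ = (2.70805 − 0.78389×4.70048) / 0.21611 = -4.5189
z₀ = exp(-4.5189) = 0.01090 m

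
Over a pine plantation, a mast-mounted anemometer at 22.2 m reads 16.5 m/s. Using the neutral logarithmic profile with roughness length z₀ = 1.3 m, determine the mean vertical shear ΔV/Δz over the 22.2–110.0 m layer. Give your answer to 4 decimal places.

0.1060 m/s/m

Log law: V₂ = V₁ · ln(z₂/z₀)/ln(z₁/z₀) = 16.5 × 4.4381/2.8377 = 25.8055 m/s
ΔV/Δz = (25.8055 − 16.5)/(110.0 − 22.2) = 9.3055/87.8000 = 0.10598 m/s/m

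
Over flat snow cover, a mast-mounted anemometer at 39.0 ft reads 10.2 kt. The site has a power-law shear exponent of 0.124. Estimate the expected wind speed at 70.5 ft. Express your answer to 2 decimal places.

Power-law profile: V₂ = V₁ · (z₂/z₁)^α
V₂ = 10.2 × (70.5/39.0)^0.124 = 10.2 × (1.8077)^0.124
    = 10.2 × 1.0762 = 10.9770 kt

10.98 kt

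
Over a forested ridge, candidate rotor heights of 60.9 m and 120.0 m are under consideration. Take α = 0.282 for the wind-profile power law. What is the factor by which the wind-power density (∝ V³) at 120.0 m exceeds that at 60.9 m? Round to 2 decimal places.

Speed ratio: V_B/V_A = (z_B/z_A)^α = (120.0/60.9)^0.282 = (1.9704)^0.282 = 1.21079
Power-density ratio: P_B/P_A = (V_B/V_A)³ = (1.21079)³ = 1.77501

1.78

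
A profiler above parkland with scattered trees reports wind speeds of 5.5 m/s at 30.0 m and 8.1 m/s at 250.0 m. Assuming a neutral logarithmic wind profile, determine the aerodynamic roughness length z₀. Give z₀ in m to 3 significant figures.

Log law: V(z) ∝ ln(z/z₀). With r = V₁/V₂ = 5.5/8.1 = 0.67901,
r · ln(z₂/z₀) = ln(z₁/z₀) ⇒ ln z₀ = (ln z₁ − r·ln z₂)/(1 − r)
ln z₀ = (3.40120 − 0.67901×5.52146) / 0.32099 = -1.0840
z₀ = exp(-1.0840) = 0.3382 m

z₀ ≈ 0.338 m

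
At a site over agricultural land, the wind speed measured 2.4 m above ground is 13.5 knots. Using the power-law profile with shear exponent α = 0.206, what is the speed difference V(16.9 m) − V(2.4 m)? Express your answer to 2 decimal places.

6.68 knots

Power law: V₂ = V₁ · (z₂/z₁)^α = 13.5 × (7.0417)^0.206 = 20.1816 knots
ΔV = 20.1816 − 13.5 = 6.6816 knots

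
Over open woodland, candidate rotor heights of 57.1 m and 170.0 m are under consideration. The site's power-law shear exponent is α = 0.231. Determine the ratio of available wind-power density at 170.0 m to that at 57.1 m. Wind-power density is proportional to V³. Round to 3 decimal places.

2.130

Speed ratio: V_B/V_A = (z_B/z_A)^α = (170.0/57.1)^0.231 = (2.9772)^0.231 = 1.28662
Power-density ratio: P_B/P_A = (V_B/V_A)³ = (1.28662)³ = 2.12987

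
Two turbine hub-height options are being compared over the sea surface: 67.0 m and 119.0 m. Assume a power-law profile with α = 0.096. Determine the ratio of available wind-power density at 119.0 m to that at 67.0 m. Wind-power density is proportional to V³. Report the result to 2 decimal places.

1.18

Speed ratio: V_B/V_A = (z_B/z_A)^α = (119.0/67.0)^0.096 = (1.7761)^0.096 = 1.05669
Power-density ratio: P_B/P_A = (V_B/V_A)³ = (1.05669)³ = 1.17991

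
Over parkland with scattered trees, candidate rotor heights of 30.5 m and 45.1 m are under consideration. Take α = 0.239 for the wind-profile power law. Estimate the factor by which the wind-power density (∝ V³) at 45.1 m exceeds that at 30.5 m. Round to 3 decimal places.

1.324

Speed ratio: V_B/V_A = (z_B/z_A)^α = (45.1/30.5)^0.239 = (1.4787)^0.239 = 1.09800
Power-density ratio: P_B/P_A = (V_B/V_A)³ = (1.09800)³ = 1.32374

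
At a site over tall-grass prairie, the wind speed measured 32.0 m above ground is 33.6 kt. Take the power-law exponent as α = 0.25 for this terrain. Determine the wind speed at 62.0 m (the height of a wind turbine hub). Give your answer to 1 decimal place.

Power-law profile: V₂ = V₁ · (z₂/z₁)^α
V₂ = 33.6 × (62.0/32.0)^0.25 = 33.6 × (1.9375)^0.25
    = 33.6 × 1.1798 = 39.6415 kt

39.6 kt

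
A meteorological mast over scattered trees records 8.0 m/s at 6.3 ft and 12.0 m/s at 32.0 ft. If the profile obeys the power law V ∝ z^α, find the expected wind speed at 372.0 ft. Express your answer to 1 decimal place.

22.1 m/s

First find α: α = ln(V₂/V₁)/ln(z₂/z₁) = ln(12.0/8.0)/ln(32.0/6.3) = 0.40547/1.62519 = 0.2495
Extrapolate from 32.0 ft to 372.0 ft: V₃ = 12.0 × (372.0/32.0)^0.2495 = 12.0 × 1.8442 = 22.1302 m/s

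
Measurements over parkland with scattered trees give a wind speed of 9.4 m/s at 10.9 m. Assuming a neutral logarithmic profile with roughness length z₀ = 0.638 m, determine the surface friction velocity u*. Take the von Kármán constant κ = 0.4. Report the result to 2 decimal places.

Log law: V(z) = (u*/κ) · ln(z/z₀) ⇒ u* = κ · V / ln(z/z₀)
u* = 0.4 × 9.4 / ln(10.9/0.638) = 0.4 × 9.4 / 2.8382
   = 3.7600 / 2.8382 = 1.3248 m/s

u* ≈ 1.32 m/s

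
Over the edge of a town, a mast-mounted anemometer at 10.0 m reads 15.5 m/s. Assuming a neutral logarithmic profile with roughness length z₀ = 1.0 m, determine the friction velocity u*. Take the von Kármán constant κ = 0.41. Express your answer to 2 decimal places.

Log law: V(z) = (u*/κ) · ln(z/z₀) ⇒ u* = κ · V / ln(z/z₀)
u* = 0.41 × 15.5 / ln(10.0/1.0) = 0.41 × 15.5 / 2.3026
   = 6.3550 / 2.3026 = 2.7599 m/s

u* ≈ 2.76 m/s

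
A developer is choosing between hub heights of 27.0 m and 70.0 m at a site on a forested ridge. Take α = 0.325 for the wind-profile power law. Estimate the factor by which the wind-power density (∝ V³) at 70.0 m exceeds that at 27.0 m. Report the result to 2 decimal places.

2.53

Speed ratio: V_B/V_A = (z_B/z_A)^α = (70.0/27.0)^0.325 = (2.5926)^0.325 = 1.36290
Power-density ratio: P_B/P_A = (V_B/V_A)³ = (1.36290)³ = 2.53158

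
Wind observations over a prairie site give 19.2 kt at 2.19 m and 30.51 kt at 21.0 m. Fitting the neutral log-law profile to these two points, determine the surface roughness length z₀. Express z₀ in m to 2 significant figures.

Log law: V(z) ∝ ln(z/z₀). With r = V₁/V₂ = 19.2/30.51 = 0.62930,
r · ln(z₂/z₀) = ln(z₁/z₀) ⇒ ln z₀ = (ln z₁ − r·ln z₂)/(1 − r)
ln z₀ = (0.78390 − 0.62930×3.04452) / 0.37070 = -3.0538
z₀ = exp(-3.0538) = 0.04718 m

z₀ ≈ 0.047 m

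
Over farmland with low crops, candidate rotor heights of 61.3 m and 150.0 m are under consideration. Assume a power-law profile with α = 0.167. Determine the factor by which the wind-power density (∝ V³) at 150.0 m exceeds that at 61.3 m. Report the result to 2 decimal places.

1.57

Speed ratio: V_B/V_A = (z_B/z_A)^α = (150.0/61.3)^0.167 = (2.4470)^0.167 = 1.16118
Power-density ratio: P_B/P_A = (V_B/V_A)³ = (1.16118)³ = 1.56568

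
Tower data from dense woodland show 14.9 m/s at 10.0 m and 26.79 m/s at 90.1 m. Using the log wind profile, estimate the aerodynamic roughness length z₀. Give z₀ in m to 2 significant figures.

Log law: V(z) ∝ ln(z/z₀). With r = V₁/V₂ = 14.9/26.79 = 0.55618,
r · ln(z₂/z₀) = ln(z₁/z₀) ⇒ ln z₀ = (ln z₁ − r·ln z₂)/(1 − r)
ln z₀ = (2.30259 − 0.55618×4.50092) / 0.44382 = -0.4523
z₀ = exp(-0.4523) = 0.6362 m

z₀ ≈ 0.64 m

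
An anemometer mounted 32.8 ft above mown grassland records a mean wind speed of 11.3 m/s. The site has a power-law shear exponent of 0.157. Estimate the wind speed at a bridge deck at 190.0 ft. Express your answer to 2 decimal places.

14.89 m/s

Power-law profile: V₂ = V₁ · (z₂/z₁)^α
V₂ = 11.3 × (190.0/32.8)^0.157 = 11.3 × (5.7927)^0.157
    = 11.3 × 1.3176 = 14.8885 m/s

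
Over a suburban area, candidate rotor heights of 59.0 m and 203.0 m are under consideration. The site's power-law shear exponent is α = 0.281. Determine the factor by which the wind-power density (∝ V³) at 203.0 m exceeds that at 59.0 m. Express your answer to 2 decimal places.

Speed ratio: V_B/V_A = (z_B/z_A)^α = (203.0/59.0)^0.281 = (3.4407)^0.281 = 1.41513
Power-density ratio: P_B/P_A = (V_B/V_A)³ = (1.41513)³ = 2.83394

2.83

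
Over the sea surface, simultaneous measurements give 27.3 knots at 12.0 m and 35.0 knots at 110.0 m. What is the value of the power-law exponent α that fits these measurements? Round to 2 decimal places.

α ≈ 0.11

Power law: V₂/V₁ = (z₂/z₁)^α ⇒ α = ln(V₂/V₁) / ln(z₂/z₁)
α = ln(35.0/27.3) / ln(110.0/12.0) = ln(1.2821) / ln(9.1667)
  = 0.24846 / 2.21557 = 0.11214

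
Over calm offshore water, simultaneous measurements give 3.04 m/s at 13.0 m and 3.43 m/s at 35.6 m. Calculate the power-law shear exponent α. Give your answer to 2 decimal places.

Power law: V₂/V₁ = (z₂/z₁)^α ⇒ α = ln(V₂/V₁) / ln(z₂/z₁)
α = ln(3.43/3.04) / ln(35.6/13.0) = ln(1.1283) / ln(2.7385)
  = 0.12070 / 1.00740 = 0.11982

α ≈ 0.12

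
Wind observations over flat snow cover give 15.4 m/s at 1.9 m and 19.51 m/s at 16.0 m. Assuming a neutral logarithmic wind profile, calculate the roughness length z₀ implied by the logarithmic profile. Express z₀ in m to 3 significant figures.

Log law: V(z) ∝ ln(z/z₀). With r = V₁/V₂ = 15.4/19.51 = 0.78934,
r · ln(z₂/z₀) = ln(z₁/z₀) ⇒ ln z₀ = (ln z₁ − r·ln z₂)/(1 − r)
ln z₀ = (0.64185 − 0.78934×2.77259) / 0.21066 = -7.3419
z₀ = exp(-7.3419) = 0.0006478 m

z₀ ≈ 0.000648 m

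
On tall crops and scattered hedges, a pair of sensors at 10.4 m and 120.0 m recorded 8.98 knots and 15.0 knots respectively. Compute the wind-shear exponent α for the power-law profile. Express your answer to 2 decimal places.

Power law: V₂/V₁ = (z₂/z₁)^α ⇒ α = ln(V₂/V₁) / ln(z₂/z₁)
α = ln(15.0/8.98) / ln(120.0/10.4) = ln(1.6704) / ln(11.5385)
  = 0.51305 / 2.44569 = 0.20978

α ≈ 0.21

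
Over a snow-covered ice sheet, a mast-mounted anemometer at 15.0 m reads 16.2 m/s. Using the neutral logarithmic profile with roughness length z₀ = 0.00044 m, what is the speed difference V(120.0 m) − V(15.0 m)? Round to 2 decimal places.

3.23 m/s

Log law: V₂ = V₁ · ln(z₂/z₀)/ln(z₁/z₀) = 16.2 × 12.5162/10.4368 = 19.4277 m/s
ΔV = 19.4277 − 16.2 = 3.2277 m/s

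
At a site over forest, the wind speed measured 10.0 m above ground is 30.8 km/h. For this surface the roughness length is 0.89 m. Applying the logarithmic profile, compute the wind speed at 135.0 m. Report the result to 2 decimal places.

63.94 km/h

Log law: V(z) ∝ ln(z/z₀), so V₂/V₁ = ln(z₂/z₀) / ln(z₁/z₀).
ln(135.0/0.89) = 5.0218, ln(10.0/0.89) = 2.4191
V₂ = 30.8 × 5.0218/2.4191 = 30.8 × 2.0759 = 63.9372 km/h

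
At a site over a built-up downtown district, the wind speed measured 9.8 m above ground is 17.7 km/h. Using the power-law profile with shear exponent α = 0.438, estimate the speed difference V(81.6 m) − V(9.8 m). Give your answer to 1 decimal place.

Power law: V₂ = V₁ · (z₂/z₁)^α = 17.7 × (8.3265)^0.438 = 44.7854 km/h
ΔV = 44.7854 − 17.7 = 27.0854 km/h

27.1 km/h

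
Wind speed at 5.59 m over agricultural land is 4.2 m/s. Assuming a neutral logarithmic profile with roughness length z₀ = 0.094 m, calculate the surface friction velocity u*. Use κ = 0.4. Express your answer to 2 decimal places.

Log law: V(z) = (u*/κ) · ln(z/z₀) ⇒ u* = κ · V / ln(z/z₀)
u* = 0.4 × 4.2 / ln(5.59/0.094) = 0.4 × 4.2 / 4.0854
   = 1.6800 / 4.0854 = 0.4112 m/s

u* ≈ 0.41 m/s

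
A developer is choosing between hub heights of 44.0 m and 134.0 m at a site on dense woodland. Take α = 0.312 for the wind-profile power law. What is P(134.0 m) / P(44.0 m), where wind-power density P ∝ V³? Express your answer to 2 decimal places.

Speed ratio: V_B/V_A = (z_B/z_A)^α = (134.0/44.0)^0.312 = (3.0455)^0.312 = 1.41547
Power-density ratio: P_B/P_A = (V_B/V_A)³ = (1.41547)³ = 2.83595

2.84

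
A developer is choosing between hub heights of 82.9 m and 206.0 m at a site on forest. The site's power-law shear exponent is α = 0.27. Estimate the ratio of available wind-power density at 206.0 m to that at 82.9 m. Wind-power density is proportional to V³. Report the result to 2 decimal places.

Speed ratio: V_B/V_A = (z_B/z_A)^α = (206.0/82.9)^0.27 = (2.4849)^0.27 = 1.27860
Power-density ratio: P_B/P_A = (V_B/V_A)³ = (1.27860)³ = 2.09027

2.09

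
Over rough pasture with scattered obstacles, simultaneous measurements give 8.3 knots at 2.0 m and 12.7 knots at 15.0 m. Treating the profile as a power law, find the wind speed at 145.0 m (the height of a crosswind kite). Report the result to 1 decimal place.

20.5 knots

First find α: α = ln(V₂/V₁)/ln(z₂/z₁) = ln(12.7/8.3)/ln(15.0/2.0) = 0.42535/2.01490 = 0.2111
Extrapolate from 15.0 m to 145.0 m: V₃ = 12.7 × (145.0/15.0)^0.2111 = 12.7 × 1.6143 = 20.5020 knots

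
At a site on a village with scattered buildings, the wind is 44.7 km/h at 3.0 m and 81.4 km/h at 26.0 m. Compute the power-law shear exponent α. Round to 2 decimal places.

Power law: V₂/V₁ = (z₂/z₁)^α ⇒ α = ln(V₂/V₁) / ln(z₂/z₁)
α = ln(81.4/44.7) / ln(26.0/3.0) = ln(1.8210) / ln(8.6667)
  = 0.59940 / 2.15948 = 0.27757

α ≈ 0.28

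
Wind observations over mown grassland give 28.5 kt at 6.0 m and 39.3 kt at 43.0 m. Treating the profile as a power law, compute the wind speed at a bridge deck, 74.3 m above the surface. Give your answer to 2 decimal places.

42.97 kt

First find α: α = ln(V₂/V₁)/ln(z₂/z₁) = ln(39.3/28.5)/ln(43.0/6.0) = 0.32132/1.96944 = 0.1632
Extrapolate from 43.0 m to 74.3 m: V₃ = 39.3 × (74.3/43.0)^0.1632 = 39.3 × 1.0933 = 42.9680 kt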